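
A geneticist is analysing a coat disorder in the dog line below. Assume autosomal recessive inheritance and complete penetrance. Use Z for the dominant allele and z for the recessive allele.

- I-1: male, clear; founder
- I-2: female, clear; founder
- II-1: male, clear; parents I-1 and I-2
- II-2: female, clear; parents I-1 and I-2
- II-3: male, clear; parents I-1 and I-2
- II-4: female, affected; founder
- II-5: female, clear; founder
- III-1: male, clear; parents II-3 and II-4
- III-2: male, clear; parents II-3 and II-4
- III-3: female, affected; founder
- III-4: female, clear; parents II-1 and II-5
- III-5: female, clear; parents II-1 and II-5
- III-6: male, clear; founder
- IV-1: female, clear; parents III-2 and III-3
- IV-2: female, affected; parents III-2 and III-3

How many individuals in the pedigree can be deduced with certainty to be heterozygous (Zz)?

3

Obligate heterozygotes: III-1 is clear so carries Z and received z from II-4 (zz), so III-1 is Zz; III-2 is clear so carries Z and received z from II-4 (zz), so III-2 is Zz; IV-1 is clear so carries Z and received z from III-3 (zz), so IV-1 is Zz.
Every other individual is either homozygous by phenotype or has at least one consistent homozygous assignment, so the count is 3.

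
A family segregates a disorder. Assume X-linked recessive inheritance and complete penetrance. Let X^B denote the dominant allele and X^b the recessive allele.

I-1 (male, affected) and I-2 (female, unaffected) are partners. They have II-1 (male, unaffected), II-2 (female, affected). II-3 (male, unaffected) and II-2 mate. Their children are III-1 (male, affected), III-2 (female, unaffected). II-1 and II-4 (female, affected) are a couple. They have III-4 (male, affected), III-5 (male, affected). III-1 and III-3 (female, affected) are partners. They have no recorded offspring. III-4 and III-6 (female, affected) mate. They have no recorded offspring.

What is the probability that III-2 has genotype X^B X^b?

III-2 is unaffected so carries B and received b from II-2 (X^b X^b), so III-2 is X^B X^b, giving P(X^B X^b) = 1.

1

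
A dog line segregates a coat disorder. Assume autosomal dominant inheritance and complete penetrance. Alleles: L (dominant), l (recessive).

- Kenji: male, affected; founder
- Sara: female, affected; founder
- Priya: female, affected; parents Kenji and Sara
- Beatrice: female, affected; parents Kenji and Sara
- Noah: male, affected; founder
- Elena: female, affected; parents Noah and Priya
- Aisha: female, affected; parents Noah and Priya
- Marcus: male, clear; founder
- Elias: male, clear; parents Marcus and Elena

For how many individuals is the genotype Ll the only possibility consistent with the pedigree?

1

Obligate heterozygotes: Elena is affected so carries L and passed l to Elias (ll), so Elena is Ll.
Every other individual is either homozygous by phenotype or has at least one consistent homozygous assignment, so the count is 1.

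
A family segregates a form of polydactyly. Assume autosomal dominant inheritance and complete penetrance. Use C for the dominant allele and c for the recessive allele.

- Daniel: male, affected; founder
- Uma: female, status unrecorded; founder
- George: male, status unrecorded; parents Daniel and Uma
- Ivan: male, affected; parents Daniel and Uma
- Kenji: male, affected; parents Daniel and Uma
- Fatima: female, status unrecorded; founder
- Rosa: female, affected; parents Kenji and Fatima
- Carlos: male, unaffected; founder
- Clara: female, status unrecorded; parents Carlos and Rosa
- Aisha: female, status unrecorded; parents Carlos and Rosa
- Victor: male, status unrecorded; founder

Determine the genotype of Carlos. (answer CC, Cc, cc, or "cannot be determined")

cc

Carlos is unaffected, so Carlos is cc.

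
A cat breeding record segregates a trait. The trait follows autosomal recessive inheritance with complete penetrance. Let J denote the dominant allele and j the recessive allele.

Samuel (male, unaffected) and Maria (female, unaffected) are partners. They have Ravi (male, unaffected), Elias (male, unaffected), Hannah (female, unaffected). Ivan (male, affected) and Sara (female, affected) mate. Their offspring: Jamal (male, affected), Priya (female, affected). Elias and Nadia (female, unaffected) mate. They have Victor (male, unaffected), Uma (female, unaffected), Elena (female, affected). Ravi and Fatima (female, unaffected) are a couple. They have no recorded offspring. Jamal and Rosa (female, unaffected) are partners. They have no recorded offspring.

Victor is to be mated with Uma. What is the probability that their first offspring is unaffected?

8/9

Elias is unaffected so carries J and passed j to Elena (jj), so Elias is Jj.
Nadia is unaffected so carries J and passed j to Elena (jj), so Nadia is Jj.
Victor is an unaffected offspring of Elias (Jj) × Nadia (Jj), whose cross gives 1/4 JJ : 1/2 Jj : 1/4 jj; conditioning on being unaffected, Victor is JJ with probability 1/3, Jj with probability 2/3.
Uma is an unaffected offspring of Elias (Jj) × Nadia (Jj), whose cross gives 1/4 JJ : 1/2 Jj : 1/4 jj; conditioning on being unaffected, Uma is JJ with probability 1/3, Jj with probability 2/3.
Summing over parental genotype combinations, P(offspring is unaffected) = 1/9·1 + 2/9·1 + 2/9·1 + 4/9·3/4 = 8/9.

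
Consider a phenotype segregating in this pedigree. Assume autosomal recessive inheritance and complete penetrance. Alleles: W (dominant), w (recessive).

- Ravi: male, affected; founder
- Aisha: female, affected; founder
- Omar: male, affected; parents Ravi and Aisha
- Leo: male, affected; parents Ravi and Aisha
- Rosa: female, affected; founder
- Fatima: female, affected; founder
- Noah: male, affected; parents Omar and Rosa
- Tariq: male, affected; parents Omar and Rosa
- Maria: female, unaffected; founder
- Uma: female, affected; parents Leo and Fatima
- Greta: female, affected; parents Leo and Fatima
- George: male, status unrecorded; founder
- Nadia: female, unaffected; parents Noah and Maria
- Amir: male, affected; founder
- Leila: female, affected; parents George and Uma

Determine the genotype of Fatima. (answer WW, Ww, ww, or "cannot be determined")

Fatima is affected, so Fatima is ww.

ww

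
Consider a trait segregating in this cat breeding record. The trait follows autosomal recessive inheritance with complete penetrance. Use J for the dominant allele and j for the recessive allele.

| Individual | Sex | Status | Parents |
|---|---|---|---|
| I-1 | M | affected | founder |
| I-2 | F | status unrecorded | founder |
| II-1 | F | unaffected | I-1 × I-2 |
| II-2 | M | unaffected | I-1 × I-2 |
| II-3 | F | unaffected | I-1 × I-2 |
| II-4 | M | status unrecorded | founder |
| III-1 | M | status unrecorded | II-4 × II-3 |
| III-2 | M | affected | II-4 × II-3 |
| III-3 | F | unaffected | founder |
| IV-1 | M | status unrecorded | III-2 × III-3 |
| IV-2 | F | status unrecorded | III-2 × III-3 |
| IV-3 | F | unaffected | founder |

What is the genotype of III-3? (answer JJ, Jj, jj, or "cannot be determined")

III-3's phenotype allows JJ or Jj, and no parent or child forces a single allele at both positions; consistent genotype assignments exist with III-3 as JJ or Jj.

cannot be determined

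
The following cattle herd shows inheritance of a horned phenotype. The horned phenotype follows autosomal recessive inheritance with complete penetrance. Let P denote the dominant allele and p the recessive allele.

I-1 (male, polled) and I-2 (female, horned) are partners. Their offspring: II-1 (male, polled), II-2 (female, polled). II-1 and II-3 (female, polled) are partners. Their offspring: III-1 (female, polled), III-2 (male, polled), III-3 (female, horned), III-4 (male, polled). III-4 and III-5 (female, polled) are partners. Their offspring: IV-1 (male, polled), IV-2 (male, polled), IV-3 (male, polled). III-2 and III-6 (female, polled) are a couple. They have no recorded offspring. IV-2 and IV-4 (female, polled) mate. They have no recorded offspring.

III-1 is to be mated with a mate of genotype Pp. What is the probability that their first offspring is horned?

II-1 is polled so carries P and received p from I-2 (pp), so II-1 is Pp.
II-3 is polled so carries P and passed p to III-3 (pp), so II-3 is Pp.
III-1 is a polled offspring of II-1 (Pp) × II-3 (Pp), whose cross gives 1/4 PP : 1/2 Pp : 1/4 pp; conditioning on being polled, III-1 is PP with probability 1/3, Pp with probability 2/3.
Summing over parental genotype combinations, P(offspring is horned) = 2/3·1/4 = 1/6.

1/6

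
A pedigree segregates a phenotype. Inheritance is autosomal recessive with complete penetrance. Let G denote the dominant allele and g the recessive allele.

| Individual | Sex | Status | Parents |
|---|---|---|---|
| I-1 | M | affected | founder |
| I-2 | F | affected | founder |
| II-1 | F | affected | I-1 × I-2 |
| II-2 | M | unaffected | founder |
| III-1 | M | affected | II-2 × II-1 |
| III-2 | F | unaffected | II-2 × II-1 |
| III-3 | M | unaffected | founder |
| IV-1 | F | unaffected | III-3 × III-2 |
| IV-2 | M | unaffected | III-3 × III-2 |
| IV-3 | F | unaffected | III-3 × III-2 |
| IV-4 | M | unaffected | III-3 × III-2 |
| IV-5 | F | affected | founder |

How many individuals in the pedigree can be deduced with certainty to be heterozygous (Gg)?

Obligate heterozygotes: II-2 is unaffected so carries G and passed g to III-1 (gg), so II-2 is Gg; III-2 is unaffected so carries G and received g from II-1 (gg), so III-2 is Gg.
Every other individual is either homozygous by phenotype or has at least one consistent homozygous assignment, so the count is 2.

2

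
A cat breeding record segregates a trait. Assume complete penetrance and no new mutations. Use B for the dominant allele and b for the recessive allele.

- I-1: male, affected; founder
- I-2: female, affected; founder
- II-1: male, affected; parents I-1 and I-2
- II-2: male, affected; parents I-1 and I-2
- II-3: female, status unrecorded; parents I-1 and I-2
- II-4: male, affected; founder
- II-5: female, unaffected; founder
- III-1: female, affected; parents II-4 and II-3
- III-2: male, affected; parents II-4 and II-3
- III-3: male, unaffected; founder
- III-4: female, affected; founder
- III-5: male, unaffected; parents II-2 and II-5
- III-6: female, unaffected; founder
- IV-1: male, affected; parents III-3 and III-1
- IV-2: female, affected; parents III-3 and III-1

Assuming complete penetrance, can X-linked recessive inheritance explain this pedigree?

No

Under X-linked recessive, IV-2 (affected, female) cannot arise from III-3 (unaffected) × III-1 (affected).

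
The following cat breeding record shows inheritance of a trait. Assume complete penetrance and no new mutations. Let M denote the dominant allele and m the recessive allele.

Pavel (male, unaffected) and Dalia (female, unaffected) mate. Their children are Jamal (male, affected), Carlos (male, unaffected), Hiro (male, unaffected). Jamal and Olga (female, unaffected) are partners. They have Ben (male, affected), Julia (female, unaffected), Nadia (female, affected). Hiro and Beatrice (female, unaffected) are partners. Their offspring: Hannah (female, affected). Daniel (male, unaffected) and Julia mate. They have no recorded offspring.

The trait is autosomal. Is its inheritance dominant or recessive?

Pavel and Dalia are both unaffected yet have an affected child Jamal. Under dominance, an affected child requires at least one affected parent, so the trait cannot be dominant.

recessive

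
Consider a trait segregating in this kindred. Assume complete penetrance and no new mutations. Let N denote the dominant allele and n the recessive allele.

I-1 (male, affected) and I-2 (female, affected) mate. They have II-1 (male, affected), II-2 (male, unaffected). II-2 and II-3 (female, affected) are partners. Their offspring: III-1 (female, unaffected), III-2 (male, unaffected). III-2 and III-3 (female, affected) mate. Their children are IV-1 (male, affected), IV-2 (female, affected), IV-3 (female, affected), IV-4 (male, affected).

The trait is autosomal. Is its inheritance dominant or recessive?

I-1 and I-2 are both affected yet have an unaffected child II-2. Under a recessive model two affected parents are homozygous and every child would be affected, so the trait cannot be recessive.

dominant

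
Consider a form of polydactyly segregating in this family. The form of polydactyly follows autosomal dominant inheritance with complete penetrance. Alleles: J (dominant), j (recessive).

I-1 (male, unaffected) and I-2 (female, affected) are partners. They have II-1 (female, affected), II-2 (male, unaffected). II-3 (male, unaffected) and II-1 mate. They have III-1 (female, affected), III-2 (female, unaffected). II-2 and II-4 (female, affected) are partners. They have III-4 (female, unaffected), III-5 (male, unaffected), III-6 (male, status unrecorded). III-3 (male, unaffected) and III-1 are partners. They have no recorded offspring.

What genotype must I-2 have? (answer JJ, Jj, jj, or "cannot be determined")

Jj

From phenotype alone, I-2 is JJ or Jj.
I-2 is affected so carries J and passed j to II-2 (jj), so I-2 is Jj.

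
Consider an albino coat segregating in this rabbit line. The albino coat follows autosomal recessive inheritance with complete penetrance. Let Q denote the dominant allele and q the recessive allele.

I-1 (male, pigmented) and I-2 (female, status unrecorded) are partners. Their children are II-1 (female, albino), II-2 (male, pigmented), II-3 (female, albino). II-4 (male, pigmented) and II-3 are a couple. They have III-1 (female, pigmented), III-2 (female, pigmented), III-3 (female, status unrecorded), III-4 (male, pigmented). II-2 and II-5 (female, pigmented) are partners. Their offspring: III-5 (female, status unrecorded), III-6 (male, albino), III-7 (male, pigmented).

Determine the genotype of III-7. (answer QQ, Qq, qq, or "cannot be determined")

III-7's phenotype allows QQ or Qq, and no parent or child forces a single allele at both positions; consistent genotype assignments exist with III-7 as QQ or Qq.

cannot be determined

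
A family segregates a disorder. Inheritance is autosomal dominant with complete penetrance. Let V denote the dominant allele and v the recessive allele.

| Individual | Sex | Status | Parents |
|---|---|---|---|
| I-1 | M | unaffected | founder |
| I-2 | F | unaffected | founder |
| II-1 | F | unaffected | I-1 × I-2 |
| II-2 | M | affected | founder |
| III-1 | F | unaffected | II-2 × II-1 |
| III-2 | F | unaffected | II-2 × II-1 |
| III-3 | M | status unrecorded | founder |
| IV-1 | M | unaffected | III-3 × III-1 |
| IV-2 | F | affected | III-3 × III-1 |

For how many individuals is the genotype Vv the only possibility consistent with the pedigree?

3

Obligate heterozygotes: II-2 is affected so carries V and passed v to III-1 (vv), so II-2 is Vv; III-3 passed V to IV-2 (Vv, whose v came from III-1) and passed v to IV-1 (vv), so III-3 is Vv; IV-2 is affected so carries V and received v from III-1 (vv), so IV-2 is Vv.
Every other individual is either homozygous by phenotype or has at least one consistent homozygous assignment, so the count is 3.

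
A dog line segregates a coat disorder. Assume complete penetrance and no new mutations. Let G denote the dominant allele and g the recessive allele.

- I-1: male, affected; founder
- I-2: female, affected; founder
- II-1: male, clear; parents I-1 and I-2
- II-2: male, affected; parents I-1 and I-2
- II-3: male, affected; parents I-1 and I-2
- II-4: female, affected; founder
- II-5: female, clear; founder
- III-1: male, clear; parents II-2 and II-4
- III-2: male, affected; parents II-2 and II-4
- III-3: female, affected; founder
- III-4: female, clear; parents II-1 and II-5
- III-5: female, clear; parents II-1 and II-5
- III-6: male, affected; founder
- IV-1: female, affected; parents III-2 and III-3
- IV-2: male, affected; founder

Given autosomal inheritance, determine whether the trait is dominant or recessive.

I-1 and I-2 are both affected yet have a clear child II-1. Under a recessive model two affected parents are homozygous and every child would be affected, so the trait cannot be recessive.

dominant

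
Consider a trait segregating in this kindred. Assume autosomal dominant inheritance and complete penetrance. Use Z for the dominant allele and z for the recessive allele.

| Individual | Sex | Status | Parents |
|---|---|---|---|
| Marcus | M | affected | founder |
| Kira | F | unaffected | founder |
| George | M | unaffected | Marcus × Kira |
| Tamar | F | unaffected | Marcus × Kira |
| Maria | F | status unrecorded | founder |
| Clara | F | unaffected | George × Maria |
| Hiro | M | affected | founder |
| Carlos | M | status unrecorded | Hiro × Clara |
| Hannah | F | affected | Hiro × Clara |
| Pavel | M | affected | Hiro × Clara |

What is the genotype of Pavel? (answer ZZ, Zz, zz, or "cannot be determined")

Zz

From phenotype alone, Pavel is ZZ or Zz.
Pavel is affected so carries Z and received z from Clara (zz), so Pavel is Zz.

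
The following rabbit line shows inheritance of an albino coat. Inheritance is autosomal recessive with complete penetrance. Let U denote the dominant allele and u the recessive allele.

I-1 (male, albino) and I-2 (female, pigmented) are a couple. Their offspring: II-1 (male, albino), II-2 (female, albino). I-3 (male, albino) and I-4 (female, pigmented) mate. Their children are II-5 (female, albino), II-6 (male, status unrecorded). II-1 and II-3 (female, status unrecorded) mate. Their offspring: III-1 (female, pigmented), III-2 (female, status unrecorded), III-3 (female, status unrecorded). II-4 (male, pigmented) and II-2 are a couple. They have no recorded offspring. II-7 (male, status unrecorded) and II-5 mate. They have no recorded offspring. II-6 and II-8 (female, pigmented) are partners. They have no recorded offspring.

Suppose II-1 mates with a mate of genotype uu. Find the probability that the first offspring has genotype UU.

0

II-1 is albino, so II-1 is uu.
The cross gives 1 uu, so P(offspring has genotype UU) = 0.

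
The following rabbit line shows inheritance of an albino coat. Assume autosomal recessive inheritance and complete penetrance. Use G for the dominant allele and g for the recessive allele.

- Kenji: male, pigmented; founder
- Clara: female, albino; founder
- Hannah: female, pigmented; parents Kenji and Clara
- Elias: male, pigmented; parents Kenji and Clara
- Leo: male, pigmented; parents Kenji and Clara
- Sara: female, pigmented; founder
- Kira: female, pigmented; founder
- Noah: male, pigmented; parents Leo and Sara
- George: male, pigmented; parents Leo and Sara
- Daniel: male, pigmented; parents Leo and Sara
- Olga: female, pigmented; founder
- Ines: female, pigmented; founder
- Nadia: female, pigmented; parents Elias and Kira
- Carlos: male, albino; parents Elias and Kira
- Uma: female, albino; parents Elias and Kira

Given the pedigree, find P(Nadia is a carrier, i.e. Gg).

2/3

Elias is pigmented so carries G and received g from Clara (gg), so Elias is Gg.
Kira is pigmented so carries G and passed g to Carlos (gg), so Kira is Gg.
Their cross gives offspring ratios 1/4 GG : 1/2 Gg : 1/4 gg. Conditioning on Nadia being pigmented, P(Gg) = 1/2 / 3/4 = 2/3.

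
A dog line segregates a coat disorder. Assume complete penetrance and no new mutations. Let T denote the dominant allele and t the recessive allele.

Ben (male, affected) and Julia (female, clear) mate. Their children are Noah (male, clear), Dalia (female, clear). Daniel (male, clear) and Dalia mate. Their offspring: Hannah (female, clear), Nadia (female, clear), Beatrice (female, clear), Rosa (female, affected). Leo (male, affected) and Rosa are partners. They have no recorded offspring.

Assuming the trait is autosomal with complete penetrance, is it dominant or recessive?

recessive

Daniel and Dalia are both clear yet have an affected child Rosa. Under dominance, an affected child requires at least one affected parent, so the trait cannot be dominant.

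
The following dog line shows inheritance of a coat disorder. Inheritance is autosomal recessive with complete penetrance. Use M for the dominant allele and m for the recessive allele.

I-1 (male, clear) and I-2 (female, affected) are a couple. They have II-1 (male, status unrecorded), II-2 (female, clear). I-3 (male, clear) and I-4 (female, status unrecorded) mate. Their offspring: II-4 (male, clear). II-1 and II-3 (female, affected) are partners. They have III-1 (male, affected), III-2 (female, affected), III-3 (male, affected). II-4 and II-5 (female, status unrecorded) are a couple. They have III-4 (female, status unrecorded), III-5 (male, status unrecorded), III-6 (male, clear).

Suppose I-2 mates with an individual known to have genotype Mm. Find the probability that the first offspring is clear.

1/2

I-2 is affected, so I-2 is mm.
The cross gives 1/2 Mm : 1/2 mm, so P(offspring is clear) = 1/2.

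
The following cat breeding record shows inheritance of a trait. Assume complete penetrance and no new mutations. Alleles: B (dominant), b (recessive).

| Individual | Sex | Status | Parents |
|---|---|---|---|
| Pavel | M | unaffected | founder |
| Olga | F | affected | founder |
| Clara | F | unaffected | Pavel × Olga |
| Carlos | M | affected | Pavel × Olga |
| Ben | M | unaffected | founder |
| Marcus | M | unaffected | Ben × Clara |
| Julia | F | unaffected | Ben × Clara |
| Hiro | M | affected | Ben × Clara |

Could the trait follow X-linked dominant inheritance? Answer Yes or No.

Under X-linked dominant, Hiro (affected, male) cannot arise from Ben (unaffected) × Clara (unaffected).

No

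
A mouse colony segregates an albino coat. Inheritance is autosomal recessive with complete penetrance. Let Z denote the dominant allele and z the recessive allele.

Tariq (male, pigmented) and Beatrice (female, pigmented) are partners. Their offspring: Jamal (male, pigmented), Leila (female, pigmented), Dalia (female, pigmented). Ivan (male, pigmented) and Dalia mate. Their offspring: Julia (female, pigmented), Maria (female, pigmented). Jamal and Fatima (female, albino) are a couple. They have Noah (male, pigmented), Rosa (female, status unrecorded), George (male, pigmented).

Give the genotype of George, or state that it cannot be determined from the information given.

From phenotype alone, George is ZZ or Zz.
George is pigmented so carries Z and received z from Fatima (zz), so George is Zz.

Zz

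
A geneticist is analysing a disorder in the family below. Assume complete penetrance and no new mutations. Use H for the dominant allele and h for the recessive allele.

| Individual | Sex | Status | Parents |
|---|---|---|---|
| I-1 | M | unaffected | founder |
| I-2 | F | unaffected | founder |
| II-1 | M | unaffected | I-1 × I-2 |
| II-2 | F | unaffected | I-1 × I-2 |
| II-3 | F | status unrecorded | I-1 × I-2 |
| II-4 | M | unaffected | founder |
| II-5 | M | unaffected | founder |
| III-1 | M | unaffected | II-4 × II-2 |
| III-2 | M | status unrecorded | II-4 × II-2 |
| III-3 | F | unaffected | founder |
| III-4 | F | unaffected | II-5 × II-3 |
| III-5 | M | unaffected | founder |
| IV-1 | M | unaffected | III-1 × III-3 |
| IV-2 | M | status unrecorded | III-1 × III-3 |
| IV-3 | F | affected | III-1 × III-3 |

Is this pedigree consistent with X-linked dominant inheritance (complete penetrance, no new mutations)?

No

Under X-linked dominant, IV-3 (affected, female) cannot arise from III-1 (unaffected) × III-3 (unaffected).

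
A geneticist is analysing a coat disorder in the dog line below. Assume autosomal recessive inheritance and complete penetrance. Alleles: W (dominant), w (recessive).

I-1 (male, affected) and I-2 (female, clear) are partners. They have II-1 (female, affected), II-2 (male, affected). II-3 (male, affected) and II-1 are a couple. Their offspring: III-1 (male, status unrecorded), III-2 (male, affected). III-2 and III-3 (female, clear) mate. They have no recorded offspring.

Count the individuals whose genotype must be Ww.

1

Obligate heterozygotes: I-2 is clear so carries W and passed w to II-1 (ww), so I-2 is Ww.
Every other individual is either homozygous by phenotype or has at least one consistent homozygous assignment, so the count is 1.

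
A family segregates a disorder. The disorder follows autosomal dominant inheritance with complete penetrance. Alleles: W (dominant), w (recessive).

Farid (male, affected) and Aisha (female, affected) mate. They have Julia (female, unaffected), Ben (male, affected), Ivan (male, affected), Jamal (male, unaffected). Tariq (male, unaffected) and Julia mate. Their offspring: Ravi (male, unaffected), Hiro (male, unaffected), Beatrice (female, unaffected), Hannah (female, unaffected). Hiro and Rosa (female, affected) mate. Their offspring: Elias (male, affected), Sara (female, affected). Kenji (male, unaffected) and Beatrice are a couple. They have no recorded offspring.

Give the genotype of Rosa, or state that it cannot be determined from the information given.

Rosa's phenotype allows WW or Ww, and no parent or child forces a single allele at both positions; consistent genotype assignments exist with Rosa as WW or Ww.

cannot be determined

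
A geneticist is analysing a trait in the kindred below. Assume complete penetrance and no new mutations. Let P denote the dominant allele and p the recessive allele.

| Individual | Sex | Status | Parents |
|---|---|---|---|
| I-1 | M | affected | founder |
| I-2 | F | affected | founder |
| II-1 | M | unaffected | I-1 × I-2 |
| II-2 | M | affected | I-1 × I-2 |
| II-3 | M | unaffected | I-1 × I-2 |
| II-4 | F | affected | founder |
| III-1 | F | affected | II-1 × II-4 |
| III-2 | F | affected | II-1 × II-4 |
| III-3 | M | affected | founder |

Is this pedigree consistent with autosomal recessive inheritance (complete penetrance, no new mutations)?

Under autosomal recessive, II-1 (unaffected, male) cannot arise from I-1 (affected) × I-2 (affected).

No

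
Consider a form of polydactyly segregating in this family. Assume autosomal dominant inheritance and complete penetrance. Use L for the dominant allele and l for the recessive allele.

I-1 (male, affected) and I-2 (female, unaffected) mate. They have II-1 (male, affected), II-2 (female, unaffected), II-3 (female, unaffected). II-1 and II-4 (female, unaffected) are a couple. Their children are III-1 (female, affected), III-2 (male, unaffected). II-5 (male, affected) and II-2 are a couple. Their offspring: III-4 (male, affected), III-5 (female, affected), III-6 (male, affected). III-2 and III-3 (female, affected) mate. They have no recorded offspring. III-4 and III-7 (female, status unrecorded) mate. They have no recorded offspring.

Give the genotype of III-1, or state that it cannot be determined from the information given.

From phenotype alone, III-1 is LL or Ll.
III-1 is affected so carries L and received l from II-4 (ll), so III-1 is Ll.

Ll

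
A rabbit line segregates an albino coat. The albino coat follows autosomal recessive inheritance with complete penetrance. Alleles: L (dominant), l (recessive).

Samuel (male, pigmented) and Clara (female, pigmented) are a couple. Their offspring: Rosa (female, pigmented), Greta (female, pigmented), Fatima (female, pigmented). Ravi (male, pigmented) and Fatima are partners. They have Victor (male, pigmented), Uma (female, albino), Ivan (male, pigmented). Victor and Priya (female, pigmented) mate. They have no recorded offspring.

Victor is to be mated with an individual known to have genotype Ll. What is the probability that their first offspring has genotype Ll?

Ravi is pigmented so carries L and passed l to Uma (ll), so Ravi is Ll.
Fatima is pigmented so carries L and passed l to Uma (ll), so Fatima is Ll.
Victor is a pigmented offspring of Ravi (Ll) × Fatima (Ll), whose cross gives 1/4 LL : 1/2 Ll : 1/4 ll; conditioning on being pigmented, Victor is LL with probability 1/3, Ll with probability 2/3.
Summing over parental genotype combinations, P(offspring has genotype Ll) = 1/3·1/2 + 2/3·1/2 = 1/2.

1/2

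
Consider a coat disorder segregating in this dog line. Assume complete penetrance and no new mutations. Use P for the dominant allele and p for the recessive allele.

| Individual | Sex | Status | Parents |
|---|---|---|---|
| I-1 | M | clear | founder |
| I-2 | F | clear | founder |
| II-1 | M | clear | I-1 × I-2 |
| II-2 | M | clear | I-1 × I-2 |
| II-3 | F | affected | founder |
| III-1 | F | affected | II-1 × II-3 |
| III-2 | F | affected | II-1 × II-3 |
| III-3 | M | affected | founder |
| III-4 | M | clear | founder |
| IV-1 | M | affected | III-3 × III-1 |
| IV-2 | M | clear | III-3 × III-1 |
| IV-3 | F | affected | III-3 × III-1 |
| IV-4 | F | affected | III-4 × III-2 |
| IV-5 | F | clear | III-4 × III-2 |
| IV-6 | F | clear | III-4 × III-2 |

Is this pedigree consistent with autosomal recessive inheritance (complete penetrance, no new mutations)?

No

Under autosomal recessive, IV-2 (clear, male) cannot arise from III-3 (affected) × III-1 (affected).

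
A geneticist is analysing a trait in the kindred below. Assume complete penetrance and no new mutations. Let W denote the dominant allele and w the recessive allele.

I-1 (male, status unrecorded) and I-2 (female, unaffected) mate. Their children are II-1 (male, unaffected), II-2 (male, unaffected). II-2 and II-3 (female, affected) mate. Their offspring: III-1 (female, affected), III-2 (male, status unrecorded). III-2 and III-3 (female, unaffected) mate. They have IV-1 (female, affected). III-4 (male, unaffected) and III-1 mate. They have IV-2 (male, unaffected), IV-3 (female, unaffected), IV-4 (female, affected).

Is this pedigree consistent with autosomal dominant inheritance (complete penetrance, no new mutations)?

A consistent assignment under autosomal dominant exists: I-1 Ww, I-2 ww, II-1 ww, II-2 ww, II-3 WW, III-1 Ww, III-2 Ww, III-3 ww, III-4 ww, IV-1 Ww, IV-2 ww, IV-3 ww, IV-4 Ww.
In this assignment every recorded phenotype matches its genotype and every non-founder's genotype is obtainable from its parents' genotypes, so the pedigree is consistent.

Yes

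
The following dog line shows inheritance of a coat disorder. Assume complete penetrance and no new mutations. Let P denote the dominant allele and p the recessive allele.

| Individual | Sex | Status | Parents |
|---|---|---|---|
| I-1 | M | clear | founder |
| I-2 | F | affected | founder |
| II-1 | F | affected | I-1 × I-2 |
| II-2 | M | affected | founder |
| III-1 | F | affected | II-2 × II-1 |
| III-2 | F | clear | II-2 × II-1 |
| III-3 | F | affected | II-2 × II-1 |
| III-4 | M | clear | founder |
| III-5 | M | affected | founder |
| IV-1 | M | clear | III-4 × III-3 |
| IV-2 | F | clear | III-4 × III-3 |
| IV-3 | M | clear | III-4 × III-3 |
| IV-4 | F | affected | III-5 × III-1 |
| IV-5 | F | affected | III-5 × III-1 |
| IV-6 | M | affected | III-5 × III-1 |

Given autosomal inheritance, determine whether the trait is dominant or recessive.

II-2 and II-1 are both affected yet have a clear child III-2. Under a recessive model two affected parents are homozygous and every child would be affected, so the trait cannot be recessive.

dominant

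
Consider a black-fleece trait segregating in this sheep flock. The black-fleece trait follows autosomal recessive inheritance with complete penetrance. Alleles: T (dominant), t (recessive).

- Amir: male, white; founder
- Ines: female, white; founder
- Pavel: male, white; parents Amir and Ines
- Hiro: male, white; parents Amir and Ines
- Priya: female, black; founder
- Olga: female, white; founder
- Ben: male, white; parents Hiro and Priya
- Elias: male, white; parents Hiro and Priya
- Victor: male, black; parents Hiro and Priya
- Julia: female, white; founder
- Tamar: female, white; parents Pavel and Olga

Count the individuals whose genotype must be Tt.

3

Obligate heterozygotes: Hiro is white so carries T and passed t to Victor (tt), so Hiro is Tt; Ben is white so carries T and received t from Priya (tt), so Ben is Tt; Elias is white so carries T and received t from Priya (tt), so Elias is Tt.
Every other individual is either homozygous by phenotype or has at least one consistent homozygous assignment, so the count is 3.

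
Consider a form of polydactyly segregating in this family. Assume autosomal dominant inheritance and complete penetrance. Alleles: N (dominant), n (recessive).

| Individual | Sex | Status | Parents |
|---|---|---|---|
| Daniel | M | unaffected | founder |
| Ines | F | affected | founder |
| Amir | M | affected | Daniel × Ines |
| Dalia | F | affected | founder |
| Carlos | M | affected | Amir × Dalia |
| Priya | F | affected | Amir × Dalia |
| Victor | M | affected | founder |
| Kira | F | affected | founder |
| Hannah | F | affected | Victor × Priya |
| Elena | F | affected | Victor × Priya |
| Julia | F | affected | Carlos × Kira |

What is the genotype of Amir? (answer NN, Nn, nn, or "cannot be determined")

From phenotype alone, Amir is NN or Nn.
Amir is affected so carries N and received n from Daniel (nn), so Amir is Nn.

Nn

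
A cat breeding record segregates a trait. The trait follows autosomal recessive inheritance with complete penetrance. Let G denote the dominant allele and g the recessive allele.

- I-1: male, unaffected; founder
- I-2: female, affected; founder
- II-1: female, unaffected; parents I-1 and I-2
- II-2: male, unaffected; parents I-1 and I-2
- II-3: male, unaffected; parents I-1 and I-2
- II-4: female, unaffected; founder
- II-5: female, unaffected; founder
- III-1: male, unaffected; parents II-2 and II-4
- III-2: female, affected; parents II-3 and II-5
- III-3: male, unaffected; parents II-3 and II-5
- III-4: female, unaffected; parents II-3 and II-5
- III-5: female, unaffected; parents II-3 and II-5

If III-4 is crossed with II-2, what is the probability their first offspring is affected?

II-3 is unaffected so carries G and received g from I-2 (gg), so II-3 is Gg.
II-5 is unaffected so carries G and passed g to III-2 (gg), so II-5 is Gg.
III-4 is an unaffected offspring of II-3 (Gg) × II-5 (Gg), whose cross gives 1/4 GG : 1/2 Gg : 1/4 gg; conditioning on being unaffected, III-4 is GG with probability 1/3, Gg with probability 2/3.
II-2 is unaffected so carries G and received g from I-2 (gg), so II-2 is Gg.
Summing over parental genotype combinations, P(offspring is affected) = 2/3·1/4 = 1/6.

1/6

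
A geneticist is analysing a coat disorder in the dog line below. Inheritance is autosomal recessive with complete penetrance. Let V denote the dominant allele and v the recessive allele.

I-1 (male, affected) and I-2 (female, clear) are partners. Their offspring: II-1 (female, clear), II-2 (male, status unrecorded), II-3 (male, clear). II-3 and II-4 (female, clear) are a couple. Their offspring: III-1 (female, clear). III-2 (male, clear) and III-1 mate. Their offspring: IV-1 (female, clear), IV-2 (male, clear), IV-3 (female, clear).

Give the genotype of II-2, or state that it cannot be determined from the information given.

cannot be determined

II-2's phenotype is unrecorded, and no parent or child forces a single allele at both positions; consistent genotype assignments exist with II-2 as Vv or vv.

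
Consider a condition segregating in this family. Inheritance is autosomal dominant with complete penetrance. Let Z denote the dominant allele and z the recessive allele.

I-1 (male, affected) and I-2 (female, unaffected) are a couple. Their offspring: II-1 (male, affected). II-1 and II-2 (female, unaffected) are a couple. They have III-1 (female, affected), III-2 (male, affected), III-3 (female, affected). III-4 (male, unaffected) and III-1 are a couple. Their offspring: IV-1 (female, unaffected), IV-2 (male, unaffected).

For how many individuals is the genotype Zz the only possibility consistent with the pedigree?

Obligate heterozygotes: II-1 is affected so carries Z and received z from I-2 (zz), so II-1 is Zz; III-1 is affected so carries Z and received z from II-2 (zz), so III-1 is Zz; III-2 is affected so carries Z and received z from II-2 (zz), so III-2 is Zz; III-3 is affected so carries Z and received z from II-2 (zz), so III-3 is Zz.
Every other individual is either homozygous by phenotype or has at least one consistent homozygous assignment, so the count is 4.

4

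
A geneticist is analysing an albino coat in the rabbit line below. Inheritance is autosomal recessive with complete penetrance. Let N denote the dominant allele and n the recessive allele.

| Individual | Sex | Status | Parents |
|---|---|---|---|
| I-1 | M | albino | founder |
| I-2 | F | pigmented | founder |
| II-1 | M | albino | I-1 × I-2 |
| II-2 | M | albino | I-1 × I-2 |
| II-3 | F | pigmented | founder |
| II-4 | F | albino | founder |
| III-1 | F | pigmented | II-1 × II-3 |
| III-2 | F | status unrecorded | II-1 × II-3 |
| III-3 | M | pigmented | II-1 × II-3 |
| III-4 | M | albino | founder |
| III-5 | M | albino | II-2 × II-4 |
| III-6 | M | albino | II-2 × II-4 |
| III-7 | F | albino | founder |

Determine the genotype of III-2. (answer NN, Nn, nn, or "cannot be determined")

cannot be determined

III-2's phenotype is unrecorded, and no parent or child forces a single allele at both positions; consistent genotype assignments exist with III-2 as Nn or nn.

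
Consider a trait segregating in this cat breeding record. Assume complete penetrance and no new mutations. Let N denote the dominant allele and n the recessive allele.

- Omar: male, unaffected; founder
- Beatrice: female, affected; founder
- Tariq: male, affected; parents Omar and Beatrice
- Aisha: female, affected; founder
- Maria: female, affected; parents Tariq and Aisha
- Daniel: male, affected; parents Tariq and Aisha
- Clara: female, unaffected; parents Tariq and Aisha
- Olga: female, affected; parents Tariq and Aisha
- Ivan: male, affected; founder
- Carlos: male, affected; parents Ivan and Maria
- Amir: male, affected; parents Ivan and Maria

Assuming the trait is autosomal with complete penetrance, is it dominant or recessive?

Tariq and Aisha are both affected yet have an unaffected child Clara. Under a recessive model two affected parents are homozygous and every child would be affected, so the trait cannot be recessive.

dominant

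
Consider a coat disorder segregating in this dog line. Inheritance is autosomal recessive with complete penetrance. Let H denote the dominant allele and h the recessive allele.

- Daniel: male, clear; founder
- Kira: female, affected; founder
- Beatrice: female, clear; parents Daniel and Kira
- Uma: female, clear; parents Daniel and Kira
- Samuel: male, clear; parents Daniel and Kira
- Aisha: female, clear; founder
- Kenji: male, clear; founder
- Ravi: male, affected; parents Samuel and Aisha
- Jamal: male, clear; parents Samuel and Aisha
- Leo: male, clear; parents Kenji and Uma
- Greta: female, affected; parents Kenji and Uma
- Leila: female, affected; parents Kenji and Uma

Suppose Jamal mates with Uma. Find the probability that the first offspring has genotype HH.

1/3

Samuel is clear so carries H and received h from Kira (hh), so Samuel is Hh.
Aisha is clear so carries H and passed h to Ravi (hh), so Aisha is Hh.
Jamal is a clear offspring of Samuel (Hh) × Aisha (Hh), whose cross gives 1/4 HH : 1/2 Hh : 1/4 hh; conditioning on being clear, Jamal is HH with probability 1/3, Hh with probability 2/3.
Uma is clear so carries H and received h from Kira (hh), so Uma is Hh.
Summing over parental genotype combinations, P(offspring has genotype HH) = 1/3·1/2 + 2/3·1/4 = 1/3.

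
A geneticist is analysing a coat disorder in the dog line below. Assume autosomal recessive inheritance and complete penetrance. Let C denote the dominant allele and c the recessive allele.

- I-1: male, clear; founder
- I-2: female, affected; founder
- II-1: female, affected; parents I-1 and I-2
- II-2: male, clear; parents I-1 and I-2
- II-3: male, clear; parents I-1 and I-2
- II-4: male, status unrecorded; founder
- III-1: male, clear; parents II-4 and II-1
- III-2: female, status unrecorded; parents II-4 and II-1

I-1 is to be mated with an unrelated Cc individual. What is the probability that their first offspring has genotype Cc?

I-1 is clear so carries C and passed c to II-1 (cc), so I-1 is Cc.
The cross gives 1/4 CC : 1/2 Cc : 1/4 cc, so P(offspring has genotype Cc) = 1/2.

1/2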